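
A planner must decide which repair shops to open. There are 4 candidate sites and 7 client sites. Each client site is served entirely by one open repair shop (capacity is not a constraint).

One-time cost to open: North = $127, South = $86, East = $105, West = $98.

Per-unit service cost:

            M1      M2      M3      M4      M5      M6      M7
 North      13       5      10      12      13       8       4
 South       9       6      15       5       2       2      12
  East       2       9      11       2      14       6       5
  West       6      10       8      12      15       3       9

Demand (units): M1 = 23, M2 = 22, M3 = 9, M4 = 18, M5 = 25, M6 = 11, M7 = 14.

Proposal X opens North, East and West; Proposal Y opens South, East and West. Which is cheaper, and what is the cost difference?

Proposal X: {North, East, West}: M1→East 2·23=46, M2→North 5·22=110, M3→West 8·9=72, M4→East 2·18=36, M5→North 13·25=325, M6→West 3·11=33, M7→North 4·14=56. Service 678; fixed 330; total 1008.
Proposal Y: {South, East, West}: M1→East 2·23=46, M2→South 6·22=132, M3→West 8·9=72, M4→East 2·18=36, M5→South 2·25=50, M6→South 2·11=22, M7→East 5·14=70. Service 428; fixed 289; total 717.
Difference: |1008 − 717| = 291.

Proposal Y is cheaper by 291.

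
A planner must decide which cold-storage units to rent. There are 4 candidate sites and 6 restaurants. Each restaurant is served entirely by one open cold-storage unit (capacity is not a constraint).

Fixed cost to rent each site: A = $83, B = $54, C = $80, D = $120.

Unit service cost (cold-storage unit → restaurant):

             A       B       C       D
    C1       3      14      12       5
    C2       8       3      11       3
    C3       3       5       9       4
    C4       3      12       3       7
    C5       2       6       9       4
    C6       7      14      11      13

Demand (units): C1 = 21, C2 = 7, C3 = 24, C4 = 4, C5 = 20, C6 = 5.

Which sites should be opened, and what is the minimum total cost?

For any fixed open set, each restaurant goes to its cheapest open site; total = fixed + service.
{A}: C1→A 3·21=63, C2→A 8·7=56, C3→A 3·24=72, C4→A 3·4=12, C5→A 2·20=40, C6→A 7·5=35. Service 278; fixed 83; total 361.
{A, B}: C1→A 3·21=63, C2→B 3·7=21, C3→A 3·24=72, C4→A 3·4=12, C5→A 2·20=40, C6→A 7·5=35. Service 243; fixed 137; total 380.
{A, C}: service 278 + fixed 163 = 441
{A, B, C, D}: C1→A 3·21=63, C2→B 3·7=21, C3→A 3·24=72, C4→A 3·4=12, C5→A 2·20=40, C6→A 7·5=35. Service 243; fixed 337; total 580.
(All 15 nonempty subsets were checked; A only is lowest.)

Open A only; minimum total cost 361.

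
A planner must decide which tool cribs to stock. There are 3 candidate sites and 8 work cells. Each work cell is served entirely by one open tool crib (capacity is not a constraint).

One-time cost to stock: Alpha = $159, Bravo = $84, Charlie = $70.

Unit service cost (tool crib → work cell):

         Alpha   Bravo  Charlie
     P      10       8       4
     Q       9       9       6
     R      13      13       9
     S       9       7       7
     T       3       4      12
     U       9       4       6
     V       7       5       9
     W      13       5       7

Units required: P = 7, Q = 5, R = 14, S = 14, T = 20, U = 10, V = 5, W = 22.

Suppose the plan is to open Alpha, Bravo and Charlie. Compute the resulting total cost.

Total cost: 830

Each work cell is assigned to its cheapest site among the open ones.
{Alpha, Bravo, Charlie}: P→Charlie 4·7=28, Q→Charlie 6·5=30, R→Charlie 9·14=126, S→Bravo 7·14=98, T→Alpha 3·20=60, U→Bravo 4·10=40, V→Bravo 5·5=25, W→Bravo 5·22=110. Service 517; fixed 313; total 830.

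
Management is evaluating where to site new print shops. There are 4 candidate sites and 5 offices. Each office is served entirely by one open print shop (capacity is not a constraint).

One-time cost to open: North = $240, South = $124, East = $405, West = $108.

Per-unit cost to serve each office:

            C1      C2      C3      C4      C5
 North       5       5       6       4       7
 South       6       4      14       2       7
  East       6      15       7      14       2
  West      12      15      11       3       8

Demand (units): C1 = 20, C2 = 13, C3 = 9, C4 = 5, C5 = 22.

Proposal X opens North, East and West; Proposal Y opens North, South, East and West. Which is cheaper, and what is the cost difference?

Proposal X is cheaper by 106.

Proposal X: {North, East, West}: C1→North 5·20=100, C2→North 5·13=65, C3→North 6·9=54, C4→West 3·5=15, C5→East 2·22=44. Service 278; fixed 753; total 1031.
Proposal Y: {North, South, East, West}: C1→North 5·20=100, C2→South 4·13=52, C3→North 6·9=54, C4→South 2·5=10, C5→East 2·22=44. Service 260; fixed 877; total 1137.
Difference: |1031 − 1137| = 106.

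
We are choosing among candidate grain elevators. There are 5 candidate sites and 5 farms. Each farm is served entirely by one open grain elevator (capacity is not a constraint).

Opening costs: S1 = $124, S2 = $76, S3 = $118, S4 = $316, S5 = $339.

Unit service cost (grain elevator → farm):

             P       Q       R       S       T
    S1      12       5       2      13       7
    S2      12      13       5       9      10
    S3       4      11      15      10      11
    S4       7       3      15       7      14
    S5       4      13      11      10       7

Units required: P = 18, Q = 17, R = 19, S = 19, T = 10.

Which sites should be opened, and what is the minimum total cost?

Open S1 and S3; minimum total cost 697.

For any fixed open set, each farm goes to its cheapest open site; total = fixed + service.
{S1, S3}: P→S3 4·18=72, Q→S1 5·17=85, R→S1 2·19=38, S→S3 10·19=190, T→S1 7·10=70. Service 455; fixed 242; total 697.
{S1, S2, S3}: P→S3 4·18=72, Q→S1 5·17=85, R→S1 2·19=38, S→S2 9·19=171, T→S1 7·10=70. Service 436; fixed 318; total 754.
{S1}: service 656 + fixed 124 = 780
{S1, S2, S3, S4, S5}: P→S3 4·18=72, Q→S4 3·17=51, R→S1 2·19=38, S→S4 7·19=133, T→S1 7·10=70. Service 364; fixed 973; total 1337.
No other subset beats 697.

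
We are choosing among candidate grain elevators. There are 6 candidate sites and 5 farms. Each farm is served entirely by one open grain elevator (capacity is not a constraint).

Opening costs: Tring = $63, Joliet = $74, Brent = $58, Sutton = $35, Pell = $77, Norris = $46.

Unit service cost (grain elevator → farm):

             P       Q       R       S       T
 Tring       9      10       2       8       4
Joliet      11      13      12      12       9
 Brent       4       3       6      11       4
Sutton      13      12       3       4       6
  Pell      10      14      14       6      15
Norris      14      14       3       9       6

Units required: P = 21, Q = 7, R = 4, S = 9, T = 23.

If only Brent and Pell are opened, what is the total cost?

Total cost: 410

Each farm is assigned to its cheapest site among the open ones.
{Brent, Pell}: P→Brent 4·21=84, Q→Brent 3·7=21, R→Brent 6·4=24, S→Pell 6·9=54, T→Brent 4·23=92. Service 275; fixed 135; total 410.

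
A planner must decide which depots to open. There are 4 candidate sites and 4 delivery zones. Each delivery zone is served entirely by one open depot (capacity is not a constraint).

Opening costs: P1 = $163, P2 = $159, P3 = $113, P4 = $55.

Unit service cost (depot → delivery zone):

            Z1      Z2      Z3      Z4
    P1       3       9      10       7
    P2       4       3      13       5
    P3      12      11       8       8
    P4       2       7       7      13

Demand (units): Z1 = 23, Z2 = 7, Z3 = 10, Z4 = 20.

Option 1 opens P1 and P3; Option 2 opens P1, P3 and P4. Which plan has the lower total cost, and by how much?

Option 1: {P1, P3}: Z1→P1 3·23=69, Z2→P1 9·7=63, Z3→P3 8·10=80, Z4→P1 7·20=140. Service 352; fixed 276; total 628.
Option 2: {P1, P3, P4}: Z1→P4 2·23=46, Z2→P4 7·7=49, Z3→P4 7·10=70, Z4→P1 7·20=140. Service 305; fixed 331; total 636.
Difference: |628 − 636| = 8.

Option 1 is cheaper by 8.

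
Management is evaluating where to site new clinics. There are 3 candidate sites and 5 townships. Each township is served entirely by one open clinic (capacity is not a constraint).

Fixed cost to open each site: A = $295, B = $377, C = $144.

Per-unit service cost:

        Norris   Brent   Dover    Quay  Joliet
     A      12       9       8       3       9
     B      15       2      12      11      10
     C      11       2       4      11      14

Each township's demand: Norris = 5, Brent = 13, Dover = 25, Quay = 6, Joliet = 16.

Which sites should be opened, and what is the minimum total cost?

For any fixed open set, each township goes to its cheapest open site; total = fixed + service.
{C}: Norris→C 11·5=55, Brent→C 2·13=26, Dover→C 4·25=100, Quay→C 11·6=66, Joliet→C 14·16=224. Service 471; fixed 144; total 615.
{A, C}: Norris→C 11·5=55, Brent→C 2·13=26, Dover→C 4·25=100, Quay→A 3·6=18, Joliet→A 9·16=144. Service 343; fixed 439; total 782.
{A}: service 539 + fixed 295 = 834
{A, B, C}: Norris→C 11·5=55, Brent→B 2·13=26, Dover→C 4·25=100, Quay→A 3·6=18, Joliet→A 9·16=144. Service 343; fixed 816; total 1159.
No other subset beats 615.

Open C only; minimum total cost 615.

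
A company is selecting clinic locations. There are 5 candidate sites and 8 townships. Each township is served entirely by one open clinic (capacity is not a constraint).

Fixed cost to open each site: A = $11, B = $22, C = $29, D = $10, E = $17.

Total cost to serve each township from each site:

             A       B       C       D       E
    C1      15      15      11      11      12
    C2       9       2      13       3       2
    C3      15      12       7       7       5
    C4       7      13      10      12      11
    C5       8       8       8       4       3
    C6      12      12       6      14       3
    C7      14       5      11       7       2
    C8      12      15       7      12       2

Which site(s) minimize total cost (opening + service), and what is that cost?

Open E only; minimum total cost 57.

For any fixed open set, each township goes to its cheapest open site; total = fixed + service.
{E}: C1→E 12, C2→E 2, C3→E 5, C4→E 11, C5→E 3, C6→E 3, C7→E 2, C8→E 2. Service 40; fixed 17; total 57.
{A, E}: C1→E 12, C2→E 2, C3→E 5, C4→A 7, C5→E 3, C6→E 3, C7→E 2, C8→E 2. Service 36; fixed 28; total 64.
{D, E}: service 39 + fixed 27 = 66
{A, B, C, D, E}: service 35 + fixed 89 = 124
No other subset beats 57.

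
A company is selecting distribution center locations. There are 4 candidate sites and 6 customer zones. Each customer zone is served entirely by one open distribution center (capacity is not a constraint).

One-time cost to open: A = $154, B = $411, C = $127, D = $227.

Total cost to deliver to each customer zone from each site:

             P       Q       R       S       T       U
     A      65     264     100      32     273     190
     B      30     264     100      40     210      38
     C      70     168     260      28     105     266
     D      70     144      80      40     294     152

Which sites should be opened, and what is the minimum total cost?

For any fixed open set, each customer zone goes to its cheapest open site; total = fixed + service.
{C, D}: P→C 70, Q→D 144, R→D 80, S→C 28, T→C 105, U→D 152. Service 579; fixed 354; total 933.
{A, C}: P→A 65, Q→C 168, R→A 100, S→C 28, T→C 105, U→A 190. Service 656; fixed 281; total 937.
{B, C}: P→B 30, Q→C 168, R→B 100, S→C 28, T→C 105, U→B 38. Service 469; fixed 538; total 1007.
{A, B, C, D}: P→B 30, Q→D 144, R→D 80, S→C 28, T→C 105, U→B 38. Service 425; fixed 919; total 1344.
(All 15 nonempty subsets were checked; C and D is lowest.)

Open C and D; minimum total cost 933.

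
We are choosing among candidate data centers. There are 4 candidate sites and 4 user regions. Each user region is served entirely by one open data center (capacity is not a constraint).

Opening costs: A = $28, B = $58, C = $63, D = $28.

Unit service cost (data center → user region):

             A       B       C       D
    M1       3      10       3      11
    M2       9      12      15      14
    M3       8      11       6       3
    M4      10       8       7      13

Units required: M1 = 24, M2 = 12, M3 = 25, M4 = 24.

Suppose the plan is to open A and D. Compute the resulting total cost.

Total cost: 551

Each user region is assigned to its cheapest site among the open ones.
{A, D}: M1→A 3·24=72, M2→A 9·12=108, M3→D 3·25=75, M4→A 10·24=240. Service 495; fixed 56; total 551.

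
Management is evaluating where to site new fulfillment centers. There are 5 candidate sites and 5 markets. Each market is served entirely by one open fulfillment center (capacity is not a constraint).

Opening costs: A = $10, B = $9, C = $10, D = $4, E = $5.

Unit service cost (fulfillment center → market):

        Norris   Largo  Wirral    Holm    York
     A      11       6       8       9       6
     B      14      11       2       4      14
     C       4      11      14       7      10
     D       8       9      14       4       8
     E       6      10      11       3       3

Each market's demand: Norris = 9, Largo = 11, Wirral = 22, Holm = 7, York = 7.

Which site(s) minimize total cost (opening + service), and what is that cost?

Open A, B, C and E; minimum total cost 222.

For any fixed open set, each market goes to its cheapest open site; total = fixed + service.
{A, B, C, E}: Norris→C 4·9=36, Largo→A 6·11=66, Wirral→B 2·22=44, Holm→E 3·7=21, York→E 3·7=21. Service 188; fixed 34; total 222.
{A, B, C, D, E}: service 188 + fixed 38 = 226
{A, B, E}: Norris→E 6·9=54, Largo→A 6·11=66, Wirral→B 2·22=44, Holm→E 3·7=21, York→E 3·7=21. Service 206; fixed 24; total 230.
{D}: service 563 + fixed 4 = 567
No other subset beats 222.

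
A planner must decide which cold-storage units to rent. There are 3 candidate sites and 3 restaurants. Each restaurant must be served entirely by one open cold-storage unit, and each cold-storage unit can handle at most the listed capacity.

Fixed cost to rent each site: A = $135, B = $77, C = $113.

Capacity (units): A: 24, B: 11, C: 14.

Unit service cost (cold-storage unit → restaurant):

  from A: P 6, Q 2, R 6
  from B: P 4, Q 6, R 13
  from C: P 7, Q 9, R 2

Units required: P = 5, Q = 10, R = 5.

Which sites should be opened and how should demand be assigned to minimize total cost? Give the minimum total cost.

Open {A}: P→A 6·5=30, Q→A 2·10=20, R→A 6·5=30.
Loads: A carries 20/24. Service 80; fixed 135; total 215.
Next best feasible plan costs 282.

Minimum total cost: 215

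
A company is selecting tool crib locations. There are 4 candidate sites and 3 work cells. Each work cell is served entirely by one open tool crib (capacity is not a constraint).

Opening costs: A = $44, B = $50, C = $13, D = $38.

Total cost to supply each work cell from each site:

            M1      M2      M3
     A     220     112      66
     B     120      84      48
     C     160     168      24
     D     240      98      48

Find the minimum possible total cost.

For any fixed open set, each work cell goes to its cheapest open site; total = fixed + service.
{B, C}: M1→B 120, M2→B 84, M3→C 24. Service 228; fixed 63; total 291.
{B}: service 252 + fixed 50 = 302
{B, C, D}: M1→B 120, M2→B 84, M3→C 24. Service 228; fixed 101; total 329.
{A, B, C, D}: service 228 + fixed 145 = 373
No other subset beats 291.

Minimum total cost: 291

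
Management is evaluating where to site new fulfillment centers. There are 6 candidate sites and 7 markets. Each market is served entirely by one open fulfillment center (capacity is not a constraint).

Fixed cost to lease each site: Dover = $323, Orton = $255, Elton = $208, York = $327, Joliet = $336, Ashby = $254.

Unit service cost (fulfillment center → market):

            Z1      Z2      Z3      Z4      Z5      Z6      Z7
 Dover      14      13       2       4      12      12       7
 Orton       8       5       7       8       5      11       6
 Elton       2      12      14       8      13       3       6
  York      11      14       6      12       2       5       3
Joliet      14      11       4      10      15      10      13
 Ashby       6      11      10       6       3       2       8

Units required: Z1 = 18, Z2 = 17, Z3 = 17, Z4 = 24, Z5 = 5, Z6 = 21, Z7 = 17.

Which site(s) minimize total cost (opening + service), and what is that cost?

For any fixed open set, each market goes to its cheapest open site; total = fixed + service.
{Ashby}: Z1→Ashby 6·18=108, Z2→Ashby 11·17=187, Z3→Ashby 10·17=170, Z4→Ashby 6·24=144, Z5→Ashby 3·5=15, Z6→Ashby 2·21=42, Z7→Ashby 8·17=136. Service 802; fixed 254; total 1056.
{Orton, Elton}: Z1→Elton 2·18=36, Z2→Orton 5·17=85, Z3→Orton 7·17=119, Z4→Orton 8·24=192, Z5→Orton 5·5=25, Z6→Elton 3·21=63, Z7→Orton 6·17=102. Service 622; fixed 463; total 1085.
{Elton}: Z1→Elton 2·18=36, Z2→Elton 12·17=204, Z3→Elton 14·17=238, Z4→Elton 8·24=192, Z5→Elton 13·5=65, Z6→Elton 3·21=63, Z7→Elton 6·17=102. Service 900; fixed 208; total 1108.
{Dover, Orton, Elton, York, Joliet, Ashby}: service 354 + fixed 1703 = 2057
No other subset beats 1056.

Open Ashby only; minimum total cost 1056.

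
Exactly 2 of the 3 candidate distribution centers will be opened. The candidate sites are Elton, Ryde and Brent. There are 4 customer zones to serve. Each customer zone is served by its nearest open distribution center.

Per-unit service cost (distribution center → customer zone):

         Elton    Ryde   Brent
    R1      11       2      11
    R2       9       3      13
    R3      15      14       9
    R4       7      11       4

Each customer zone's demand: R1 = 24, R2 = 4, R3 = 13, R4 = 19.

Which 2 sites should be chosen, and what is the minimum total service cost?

With exactly 2 open, each customer zone uses its cheapest among the chosen.
{Ryde, Brent}: R1→Ryde 2·24=48, R2→Ryde 3·4=12, R3→Brent 9·13=117, R4→Brent 4·19=76. Service cost 253.
{Elton, Ryde}: service cost 375
{Elton, Brent}: service cost 493
Among all 3 size-2 choices, {Ryde, Brent} is lowest.

Choose Ryde and Brent; total service cost 253.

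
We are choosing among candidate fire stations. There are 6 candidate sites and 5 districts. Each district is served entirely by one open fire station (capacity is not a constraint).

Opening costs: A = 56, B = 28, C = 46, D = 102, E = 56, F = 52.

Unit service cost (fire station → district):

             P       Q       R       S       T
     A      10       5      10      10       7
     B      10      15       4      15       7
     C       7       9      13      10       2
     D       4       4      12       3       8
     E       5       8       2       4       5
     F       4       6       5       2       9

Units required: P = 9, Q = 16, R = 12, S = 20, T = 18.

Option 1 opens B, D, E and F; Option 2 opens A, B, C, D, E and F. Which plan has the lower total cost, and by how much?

Option 1: {B, D, E, F}: P→D 4·9=36, Q→D 4·16=64, R→E 2·12=24, S→F 2·20=40, T→E 5·18=90. Service 254; fixed 238; total 492.
Option 2: {A, B, C, D, E, F}: P→D 4·9=36, Q→D 4·16=64, R→E 2·12=24, S→F 2·20=40, T→C 2·18=36. Service 200; fixed 340; total 540.
Difference: |492 − 540| = 48.

Option 1 is cheaper by 48.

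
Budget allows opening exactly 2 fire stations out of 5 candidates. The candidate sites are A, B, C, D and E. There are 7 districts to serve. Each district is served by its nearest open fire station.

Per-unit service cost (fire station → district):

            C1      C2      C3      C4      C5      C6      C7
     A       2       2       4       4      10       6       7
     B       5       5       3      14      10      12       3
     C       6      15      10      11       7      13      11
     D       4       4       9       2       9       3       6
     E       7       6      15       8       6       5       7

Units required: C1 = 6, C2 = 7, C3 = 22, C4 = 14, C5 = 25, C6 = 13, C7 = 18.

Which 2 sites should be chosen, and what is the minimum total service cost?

With exactly 2 open, each district uses its cheapest among the chosen.
{B, D}: C1→D 4·6=24, C2→D 4·7=28, C3→B 3·22=66, C4→D 2·14=28, C5→D 9·25=225, C6→D 3·13=39, C7→B 3·18=54. Service cost 464.
{A, E}: service cost 511
{B, E}: service cost 512
Among all 10 size-2 choices, {B, D} is lowest.

Choose B and D; total service cost 464.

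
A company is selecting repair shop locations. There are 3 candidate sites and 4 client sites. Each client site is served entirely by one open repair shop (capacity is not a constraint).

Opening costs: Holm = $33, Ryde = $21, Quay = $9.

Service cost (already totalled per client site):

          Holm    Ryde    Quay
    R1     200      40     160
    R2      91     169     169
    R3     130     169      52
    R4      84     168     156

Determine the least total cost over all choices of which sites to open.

For any fixed open set, each client site goes to its cheapest open site; total = fixed + service.
{Holm, Ryde, Quay}: R1→Ryde 40, R2→Holm 91, R3→Quay 52, R4→Holm 84. Service 267; fixed 63; total 330.
{Holm, Ryde}: service 345 + fixed 54 = 399
{Holm, Quay}: R1→Quay 160, R2→Holm 91, R3→Quay 52, R4→Holm 84. Service 387; fixed 42; total 429.
{Quay}: service 537 + fixed 9 = 546
No other subset beats 330.

Minimum total cost: 330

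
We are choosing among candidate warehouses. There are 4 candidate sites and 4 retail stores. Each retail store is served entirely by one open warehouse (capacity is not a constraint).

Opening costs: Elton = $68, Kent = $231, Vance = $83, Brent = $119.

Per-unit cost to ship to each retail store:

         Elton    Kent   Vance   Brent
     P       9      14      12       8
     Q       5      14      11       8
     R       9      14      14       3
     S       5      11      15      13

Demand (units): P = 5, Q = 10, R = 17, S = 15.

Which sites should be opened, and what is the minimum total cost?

For any fixed open set, each retail store goes to its cheapest open site; total = fixed + service.
{Elton}: P→Elton 9·5=45, Q→Elton 5·10=50, R→Elton 9·17=153, S→Elton 5·15=75. Service 323; fixed 68; total 391.
{Elton, Brent}: service 216 + fixed 187 = 403
{Elton, Vance}: P→Elton 9·5=45, Q→Elton 5·10=50, R→Elton 9·17=153, S→Elton 5·15=75. Service 323; fixed 151; total 474.
{Elton, Kent, Vance, Brent}: service 216 + fixed 501 = 717
No other subset beats 391.

Open Elton only; minimum total cost 391.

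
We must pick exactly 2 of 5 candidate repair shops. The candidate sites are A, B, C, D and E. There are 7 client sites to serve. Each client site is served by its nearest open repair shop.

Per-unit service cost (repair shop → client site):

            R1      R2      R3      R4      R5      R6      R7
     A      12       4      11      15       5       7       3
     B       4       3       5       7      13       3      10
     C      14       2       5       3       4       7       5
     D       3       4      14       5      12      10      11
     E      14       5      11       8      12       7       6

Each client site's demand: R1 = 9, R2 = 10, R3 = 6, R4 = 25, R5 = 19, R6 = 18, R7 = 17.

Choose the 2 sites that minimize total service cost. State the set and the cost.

Choose B and C; total service cost 376.

With exactly 2 open, each client site uses its cheapest among the chosen.
{B, C}: R1→B 4·9=36, R2→C 2·10=20, R3→B 5·6=30, R4→C 3·25=75, R5→C 4·19=76, R6→B 3·18=54, R7→C 5·17=85. Service cost 376.
{C, D}: service cost 439
{A, B}: service cost 471
Among all 10 size-2 choices, {B, C} is lowest.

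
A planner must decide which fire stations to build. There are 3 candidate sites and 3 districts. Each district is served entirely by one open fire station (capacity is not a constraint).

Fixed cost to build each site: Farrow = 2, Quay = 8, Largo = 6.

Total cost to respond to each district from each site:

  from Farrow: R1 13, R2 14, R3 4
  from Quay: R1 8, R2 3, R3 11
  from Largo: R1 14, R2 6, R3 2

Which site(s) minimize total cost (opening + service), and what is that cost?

For any fixed open set, each district goes to its cheapest open site; total = fixed + service.
{Farrow, Quay}: R1→Quay 8, R2→Quay 3, R3→Farrow 4. Service 15; fixed 10; total 25.
{Quay, Largo}: R1→Quay 8, R2→Quay 3, R3→Largo 2. Service 13; fixed 14; total 27.
{Largo}: service 22 + fixed 6 = 28
{Farrow, Quay, Largo}: R1→Quay 8, R2→Quay 3, R3→Largo 2. Service 13; fixed 16; total 29.
(All 7 nonempty subsets were checked; Farrow and Quay is lowest.)

Open Farrow and Quay; minimum total cost 25.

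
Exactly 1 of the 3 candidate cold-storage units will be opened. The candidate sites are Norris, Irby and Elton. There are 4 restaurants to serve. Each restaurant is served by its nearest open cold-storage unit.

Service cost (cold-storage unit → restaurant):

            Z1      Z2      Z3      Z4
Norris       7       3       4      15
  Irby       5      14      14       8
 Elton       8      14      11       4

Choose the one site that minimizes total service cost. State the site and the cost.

With exactly 1 open, each restaurant uses its cheapest among the chosen.
{Norris}: Z1→Norris 7, Z2→Norris 3, Z3→Norris 4, Z4→Norris 15. Service cost 29.
{Elton}: service cost 37
{Irby}: service cost 41
Among all 3 size-1 choices, {Norris} is lowest.

Choose Norris only; total service cost 29.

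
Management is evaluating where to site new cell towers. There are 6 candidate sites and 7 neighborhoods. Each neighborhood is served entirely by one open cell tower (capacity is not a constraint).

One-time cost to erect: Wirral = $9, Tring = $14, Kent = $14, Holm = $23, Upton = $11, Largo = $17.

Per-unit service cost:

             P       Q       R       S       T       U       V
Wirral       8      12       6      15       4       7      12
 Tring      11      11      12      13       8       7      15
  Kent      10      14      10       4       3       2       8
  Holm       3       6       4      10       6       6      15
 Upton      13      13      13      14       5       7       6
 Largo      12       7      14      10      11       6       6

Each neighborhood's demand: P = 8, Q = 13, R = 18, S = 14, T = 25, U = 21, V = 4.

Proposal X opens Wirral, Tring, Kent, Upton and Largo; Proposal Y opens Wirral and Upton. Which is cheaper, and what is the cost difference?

Proposal X: {Wirral, Tring, Kent, Upton, Largo}: P→Wirral 8·8=64, Q→Largo 7·13=91, R→Wirral 6·18=108, S→Kent 4·14=56, T→Kent 3·25=75, U→Kent 2·21=42, V→Upton 6·4=24. Service 460; fixed 65; total 525.
Proposal Y: {Wirral, Upton}: P→Wirral 8·8=64, Q→Wirral 12·13=156, R→Wirral 6·18=108, S→Upton 14·14=196, T→Wirral 4·25=100, U→Wirral 7·21=147, V→Upton 6·4=24. Service 795; fixed 20; total 815.
Difference: |525 − 815| = 290.

Proposal X is cheaper by 290.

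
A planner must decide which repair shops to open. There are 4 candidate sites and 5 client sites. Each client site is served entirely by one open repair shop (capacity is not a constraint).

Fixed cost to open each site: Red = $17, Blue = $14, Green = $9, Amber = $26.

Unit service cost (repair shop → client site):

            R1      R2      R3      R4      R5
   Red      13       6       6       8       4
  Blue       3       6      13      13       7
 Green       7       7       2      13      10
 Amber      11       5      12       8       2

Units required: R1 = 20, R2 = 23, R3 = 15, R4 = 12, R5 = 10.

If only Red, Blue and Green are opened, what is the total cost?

Total cost: 404

Each client site is assigned to its cheapest site among the open ones.
{Red, Blue, Green}: R1→Blue 3·20=60, R2→Red 6·23=138, R3→Green 2·15=30, R4→Red 8·12=96, R5→Red 4·10=40. Service 364; fixed 40; total 404.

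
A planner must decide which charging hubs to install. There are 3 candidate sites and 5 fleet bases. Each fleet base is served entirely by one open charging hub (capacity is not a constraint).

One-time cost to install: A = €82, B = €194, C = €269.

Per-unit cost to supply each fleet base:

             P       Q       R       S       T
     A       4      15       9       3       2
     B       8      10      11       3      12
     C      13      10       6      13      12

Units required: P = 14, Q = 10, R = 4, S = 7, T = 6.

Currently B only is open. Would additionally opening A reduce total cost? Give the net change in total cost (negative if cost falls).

Yes — net change −42 (cost falls by 42).

Current service cost with {B}: 349.
Adding A: each fleet base re-picks its cheapest; new service cost 225, saving 124.
Extra fixed cost: 82. Net change = 82 − 124 = -42.
(Totals: 543 → 501.)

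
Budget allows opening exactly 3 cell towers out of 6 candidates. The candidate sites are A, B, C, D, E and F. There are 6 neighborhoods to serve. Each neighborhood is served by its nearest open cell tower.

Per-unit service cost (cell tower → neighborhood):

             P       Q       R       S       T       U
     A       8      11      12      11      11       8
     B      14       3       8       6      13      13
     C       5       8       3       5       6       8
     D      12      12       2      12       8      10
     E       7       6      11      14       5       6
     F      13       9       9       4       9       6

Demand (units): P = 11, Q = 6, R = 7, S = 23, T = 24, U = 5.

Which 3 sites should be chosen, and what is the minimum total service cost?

Choose C, E and F; total service cost 354.

With exactly 3 open, each neighborhood uses its cheapest among the chosen.
{C, E, F}: P→C 5·11=55, Q→E 6·6=36, R→C 3·7=21, S→F 4·23=92, T→E 5·24=120, U→E 6·5=30. Service cost 354.
{B, C, E}: service cost 359
{B, C, F}: service cost 360
Among all 20 size-3 choices, {C, E, F} is lowest.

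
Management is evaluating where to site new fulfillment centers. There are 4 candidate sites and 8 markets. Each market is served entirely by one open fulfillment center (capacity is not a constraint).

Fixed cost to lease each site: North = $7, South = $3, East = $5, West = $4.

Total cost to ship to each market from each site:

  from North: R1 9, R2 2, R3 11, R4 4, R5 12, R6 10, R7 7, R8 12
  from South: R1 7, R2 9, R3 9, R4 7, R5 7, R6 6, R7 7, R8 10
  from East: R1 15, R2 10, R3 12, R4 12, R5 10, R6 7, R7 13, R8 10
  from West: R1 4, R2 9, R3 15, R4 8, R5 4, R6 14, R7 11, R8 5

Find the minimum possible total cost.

For any fixed open set, each market goes to its cheapest open site; total = fixed + service.
{North, South, West}: R1→West 4, R2→North 2, R3→South 9, R4→North 4, R5→West 4, R6→South 6, R7→North 7, R8→West 5. Service 41; fixed 14; total 55.
{North, West}: service 47 + fixed 11 = 58
{South, West}: R1→West 4, R2→South 9, R3→South 9, R4→South 7, R5→West 4, R6→South 6, R7→South 7, R8→West 5. Service 51; fixed 7; total 58.
{North, South, East, West}: R1→West 4, R2→North 2, R3→South 9, R4→North 4, R5→West 4, R6→South 6, R7→North 7, R8→West 5. Service 41; fixed 19; total 60.
No other subset beats 55.

Minimum total cost: 55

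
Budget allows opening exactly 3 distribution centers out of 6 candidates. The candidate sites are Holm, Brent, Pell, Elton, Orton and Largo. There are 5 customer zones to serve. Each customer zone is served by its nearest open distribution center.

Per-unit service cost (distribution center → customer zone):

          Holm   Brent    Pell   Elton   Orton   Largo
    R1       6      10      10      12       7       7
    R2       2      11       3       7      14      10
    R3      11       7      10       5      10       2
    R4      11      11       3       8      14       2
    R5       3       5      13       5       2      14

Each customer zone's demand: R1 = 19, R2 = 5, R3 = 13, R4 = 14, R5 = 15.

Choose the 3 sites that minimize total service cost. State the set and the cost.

With exactly 3 open, each customer zone uses its cheapest among the chosen.
{Holm, Orton, Largo}: R1→Holm 6·19=114, R2→Holm 2·5=10, R3→Largo 2·13=26, R4→Largo 2·14=28, R5→Orton 2·15=30. Service cost 208.
{Holm, Brent, Largo}: service cost 223
{Holm, Pell, Largo}: service cost 223
Among all 20 size-3 choices, {Holm, Orton, Largo} is lowest.

Choose Holm, Orton and Largo; total service cost 208.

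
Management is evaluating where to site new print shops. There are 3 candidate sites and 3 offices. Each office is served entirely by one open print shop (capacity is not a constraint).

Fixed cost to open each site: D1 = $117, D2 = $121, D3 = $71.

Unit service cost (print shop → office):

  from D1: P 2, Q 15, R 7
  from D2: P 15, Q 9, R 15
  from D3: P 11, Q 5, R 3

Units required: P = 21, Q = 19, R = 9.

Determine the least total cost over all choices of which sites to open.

Minimum total cost: 352

For any fixed open set, each office goes to its cheapest open site; total = fixed + service.
{D1, D3}: P→D1 2·21=42, Q→D3 5·19=95, R→D3 3·9=27. Service 164; fixed 188; total 352.
{D3}: service 353 + fixed 71 = 424
{D1, D2, D3}: service 164 + fixed 309 = 473
No other subset beats 352.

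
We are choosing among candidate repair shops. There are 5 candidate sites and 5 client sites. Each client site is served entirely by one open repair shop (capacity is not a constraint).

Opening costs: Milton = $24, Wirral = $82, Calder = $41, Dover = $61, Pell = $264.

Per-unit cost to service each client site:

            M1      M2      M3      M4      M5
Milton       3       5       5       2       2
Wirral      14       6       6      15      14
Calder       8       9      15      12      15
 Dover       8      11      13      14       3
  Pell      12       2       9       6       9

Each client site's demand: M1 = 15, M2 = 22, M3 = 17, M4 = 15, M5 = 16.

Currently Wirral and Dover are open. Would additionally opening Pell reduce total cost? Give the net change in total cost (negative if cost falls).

No — net change +56 (cost rises by 56).

Current service cost with {Wirral, Dover}: 612.
Adding Pell: each client site re-picks its cheapest; new service cost 404, saving 208.
Extra fixed cost: 264. Net change = 264 − 208 = 56.
(Totals: 755 → 811.)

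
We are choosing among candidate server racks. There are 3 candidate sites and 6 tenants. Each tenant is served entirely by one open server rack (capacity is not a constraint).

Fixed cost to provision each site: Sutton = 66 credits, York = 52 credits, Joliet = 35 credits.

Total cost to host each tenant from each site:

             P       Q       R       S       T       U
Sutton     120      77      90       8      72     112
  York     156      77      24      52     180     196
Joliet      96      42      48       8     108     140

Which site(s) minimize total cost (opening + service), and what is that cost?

Open Joliet only; minimum total cost 477.

For any fixed open set, each tenant goes to its cheapest open site; total = fixed + service.
{Joliet}: P→Joliet 96, Q→Joliet 42, R→Joliet 48, S→Joliet 8, T→Joliet 108, U→Joliet 140. Service 442; fixed 35; total 477.
{Sutton, Joliet}: P→Joliet 96, Q→Joliet 42, R→Joliet 48, S→Sutton 8, T→Sutton 72, U→Sutton 112. Service 378; fixed 101; total 479.
{York, Joliet}: service 418 + fixed 87 = 505
{Sutton, York, Joliet}: P→Joliet 96, Q→Joliet 42, R→York 24, S→Sutton 8, T→Sutton 72, U→Sutton 112. Service 354; fixed 153; total 507.
No other subset beats 477.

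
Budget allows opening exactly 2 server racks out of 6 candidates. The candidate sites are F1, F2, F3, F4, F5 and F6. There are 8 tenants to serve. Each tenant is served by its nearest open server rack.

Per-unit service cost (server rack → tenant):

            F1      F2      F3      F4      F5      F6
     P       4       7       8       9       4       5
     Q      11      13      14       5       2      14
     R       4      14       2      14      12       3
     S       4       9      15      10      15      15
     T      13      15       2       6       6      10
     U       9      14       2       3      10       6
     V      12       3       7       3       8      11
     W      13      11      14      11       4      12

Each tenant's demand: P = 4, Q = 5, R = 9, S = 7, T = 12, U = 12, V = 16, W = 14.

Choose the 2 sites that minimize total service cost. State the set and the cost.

Choose F3 and F5; total service cost 365.

With exactly 2 open, each tenant uses its cheapest among the chosen.
{F3, F5}: P→F5 4·4=16, Q→F5 2·5=10, R→F3 2·9=18, S→F3 15·7=105, T→F3 2·12=24, U→F3 2·12=24, V→F3 7·16=112, W→F5 4·14=56. Service cost 365.
{F3, F4}: service cost 395
{F1, F4}: service cost 415
Among all 15 size-2 choices, {F3, F5} is lowest.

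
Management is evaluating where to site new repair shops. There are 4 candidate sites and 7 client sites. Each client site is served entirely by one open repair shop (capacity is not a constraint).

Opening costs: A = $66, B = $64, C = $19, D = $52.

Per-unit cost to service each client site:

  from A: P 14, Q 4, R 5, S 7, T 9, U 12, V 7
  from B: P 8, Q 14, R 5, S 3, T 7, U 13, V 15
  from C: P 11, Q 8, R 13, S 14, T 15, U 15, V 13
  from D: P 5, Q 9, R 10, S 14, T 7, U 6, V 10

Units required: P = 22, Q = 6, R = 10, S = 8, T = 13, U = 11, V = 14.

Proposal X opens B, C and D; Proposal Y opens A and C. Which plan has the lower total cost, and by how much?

Proposal X: {B, C, D}: P→D 5·22=110, Q→C 8·6=48, R→B 5·10=50, S→B 3·8=24, T→B 7·13=91, U→D 6·11=66, V→D 10·14=140. Service 529; fixed 135; total 664.
Proposal Y: {A, C}: P→C 11·22=242, Q→A 4·6=24, R→A 5·10=50, S→A 7·8=56, T→A 9·13=117, U→A 12·11=132, V→A 7·14=98. Service 719; fixed 85; total 804.
Difference: |664 − 804| = 140.

Proposal X is cheaper by 140.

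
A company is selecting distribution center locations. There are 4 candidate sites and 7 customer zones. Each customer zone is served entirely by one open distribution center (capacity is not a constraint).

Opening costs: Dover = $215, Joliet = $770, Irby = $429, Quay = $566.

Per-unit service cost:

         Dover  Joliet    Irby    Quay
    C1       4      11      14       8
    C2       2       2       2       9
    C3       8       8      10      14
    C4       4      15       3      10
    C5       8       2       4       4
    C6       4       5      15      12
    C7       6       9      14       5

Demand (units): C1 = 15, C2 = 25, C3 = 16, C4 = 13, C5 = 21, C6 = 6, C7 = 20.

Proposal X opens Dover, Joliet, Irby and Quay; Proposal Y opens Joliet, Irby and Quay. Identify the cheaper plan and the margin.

Proposal Y is cheaper by 149.

Proposal X: {Dover, Joliet, Irby, Quay}: C1→Dover 4·15=60, C2→Dover 2·25=50, C3→Dover 8·16=128, C4→Irby 3·13=39, C5→Joliet 2·21=42, C6→Dover 4·6=24, C7→Quay 5·20=100. Service 443; fixed 1980; total 2423.
Proposal Y: {Joliet, Irby, Quay}: C1→Quay 8·15=120, C2→Joliet 2·25=50, C3→Joliet 8·16=128, C4→Irby 3·13=39, C5→Joliet 2·21=42, C6→Joliet 5·6=30, C7→Quay 5·20=100. Service 509; fixed 1765; total 2274.
Difference: |2423 − 2274| = 149.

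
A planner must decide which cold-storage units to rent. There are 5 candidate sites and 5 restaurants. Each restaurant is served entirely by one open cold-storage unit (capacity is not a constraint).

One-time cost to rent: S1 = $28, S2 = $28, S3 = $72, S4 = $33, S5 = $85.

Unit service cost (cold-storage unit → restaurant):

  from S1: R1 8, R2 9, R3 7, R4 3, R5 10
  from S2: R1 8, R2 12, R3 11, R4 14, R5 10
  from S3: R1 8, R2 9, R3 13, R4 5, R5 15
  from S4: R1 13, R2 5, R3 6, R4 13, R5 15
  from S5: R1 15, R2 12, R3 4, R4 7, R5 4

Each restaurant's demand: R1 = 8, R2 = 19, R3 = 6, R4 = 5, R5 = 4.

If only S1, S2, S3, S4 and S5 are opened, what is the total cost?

Each restaurant is assigned to its cheapest site among the open ones.
{S1, S2, S3, S4, S5}: R1→S1 8·8=64, R2→S4 5·19=95, R3→S5 4·6=24, R4→S1 3·5=15, R5→S5 4·4=16. Service 214; fixed 246; total 460.

Total cost: 460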